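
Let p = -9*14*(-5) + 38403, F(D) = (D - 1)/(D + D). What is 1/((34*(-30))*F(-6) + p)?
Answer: 1/38438 ≈ 2.6016e-5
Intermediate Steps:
F(D) = (-1 + D)/(2*D) (F(D) = (-1 + D)/((2*D)) = (-1 + D)*(1/(2*D)) = (-1 + D)/(2*D))
p = 39033 (p = -126*(-5) + 38403 = 630 + 38403 = 39033)
1/((34*(-30))*F(-6) + p) = 1/((34*(-30))*((1/2)*(-1 - 6)/(-6)) + 39033) = 1/(-510*(-1)*(-7)/6 + 39033) = 1/(-1020*7/12 + 39033) = 1/(-595 + 39033) = 1/38438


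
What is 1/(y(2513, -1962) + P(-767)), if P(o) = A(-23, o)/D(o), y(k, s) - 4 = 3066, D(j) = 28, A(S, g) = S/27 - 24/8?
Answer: 189/580204 ≈ 0.00032575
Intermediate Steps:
A(S, g) = -3 + S/27 (A(S, g) = S*(1/27) - 24*⅛ = S/27 - 3 = -3 + S/27)
y(k, s) = 3070 (y(k, s) = 4 + 3066 = 3070)
P(o) = -26/189 (P(o) = (-3 + (1/27)*(-23))/28 = (-3 - 23/27)*(1/28) = -104/27*1/28 = -26/189)
1/(y(2513, -1962) + P(-767)) = 1/(3070 - 26/189) = 1/(580204/189) = 189/580204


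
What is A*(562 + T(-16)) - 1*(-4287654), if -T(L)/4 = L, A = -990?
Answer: 3667914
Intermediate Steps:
T(L) = -4*L
A*(562 + T(-16)) - 1*(-4287654) = -990*(562 - 4*(-16)) - 1*(-4287654) = -990*(562 + 64) + 4287654 = -990*626 + 4287654 = -619740 + 4287654 = 3667914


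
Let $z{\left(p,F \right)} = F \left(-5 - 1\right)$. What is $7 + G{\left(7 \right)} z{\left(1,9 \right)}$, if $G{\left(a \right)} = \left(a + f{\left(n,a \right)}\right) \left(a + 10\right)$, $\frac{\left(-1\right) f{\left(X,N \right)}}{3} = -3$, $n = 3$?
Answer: $-14681$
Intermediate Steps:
$z{\left(p,F \right)} = - 6 F$ ($z{\left(p,F \right)} = F \left(-6\right) = - 6 F$)
$f{\left(X,N \right)} = 9$ ($f{\left(X,N \right)} = \left(-3\right) \left(-3\right) = 9$)
$G{\left(a \right)} = \left(9 + a\right) \left(10 + a\right)$ ($G{\left(a \right)} = \left(a + 9\right) \left(a + 10\right) = \left(9 + a\right) \left(10 + a\right)$)
$7 + G{\left(7 \right)} z{\left(1,9 \right)} = 7 + \left(90 + 7^{2} + 19 \cdot 7\right) \left(\left(-6\right) 9\right) = 7 + \left(90 + 49 + 133\right) \left(-54\right) = 7 + 272 \left(-54\right) = 7 - 14688 = -14681$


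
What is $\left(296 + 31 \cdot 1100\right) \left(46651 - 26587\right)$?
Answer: $690121344$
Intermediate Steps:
$\left(296 + 31 \cdot 1100\right) \left(46651 - 26587\right) = \left(296 + 34100\right) 20064 = 34396 \cdot 20064 = 690121344$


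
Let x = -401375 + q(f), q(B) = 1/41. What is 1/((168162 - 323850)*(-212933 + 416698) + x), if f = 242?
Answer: -41/1300690834494 ≈ -3.1522e-11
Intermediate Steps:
q(B) = 1/41
x = -16456374/41 (x = -401375 + 1/41 = -16456374/41 ≈ -4.0138e+5)
1/((168162 - 323850)*(-212933 + 416698) + x) = 1/((168162 - 323850)*(-212933 + 416698) - 16456374/41) = 1/(-155688*203765 - 16456374/41) = 1/(-31723765320 - 16456374/41) = 1/(-1300690834494/41) = -41/1300690834494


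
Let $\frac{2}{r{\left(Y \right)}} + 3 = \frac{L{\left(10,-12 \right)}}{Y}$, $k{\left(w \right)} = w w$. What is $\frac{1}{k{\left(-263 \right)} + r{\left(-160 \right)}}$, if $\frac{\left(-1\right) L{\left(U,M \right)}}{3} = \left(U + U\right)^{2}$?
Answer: $\frac{9}{622525} \approx 1.4457 \cdot 10^{-5}$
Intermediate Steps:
$L{\left(U,M \right)} = - 12 U^{2}$ ($L{\left(U,M \right)} = - 3 \left(U + U\right)^{2} = - 3 \left(2 U\right)^{2} = - 3 \cdot 4 U^{2} = - 12 U^{2}$)
$k{\left(w \right)} = w^{2}$
$r{\left(Y \right)} = \frac{2}{-3 - \frac{1200}{Y}}$ ($r{\left(Y \right)} = \frac{2}{-3 + \frac{\left(-12\right) 10^{2}}{Y}} = \frac{2}{-3 + \frac{\left(-12\right) 100}{Y}} = \frac{2}{-3 - \frac{1200}{Y}}$)
$\frac{1}{k{\left(-263 \right)} + r{\left(-160 \right)}} = \frac{1}{\left(-263\right)^{2} - - \frac{320}{1200 + 3 \left(-160\right)}} = \frac{1}{69169 - - \frac{320}{1200 - 480}} = \frac{1}{69169 - - \frac{320}{720}} = \frac{1}{69169 - \left(-320\right) \frac{1}{720}} = \frac{1}{69169 + \frac{4}{9}} = \frac{1}{\frac{622525}{9}} = \frac{9}{622525}$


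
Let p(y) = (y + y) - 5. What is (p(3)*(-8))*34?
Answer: -272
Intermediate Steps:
p(y) = -5 + 2*y (p(y) = 2*y - 5 = -5 + 2*y)
(p(3)*(-8))*34 = ((-5 + 2*3)*(-8))*34 = ((-5 + 6)*(-8))*34 = (1*(-8))*34 = -8*34 = -272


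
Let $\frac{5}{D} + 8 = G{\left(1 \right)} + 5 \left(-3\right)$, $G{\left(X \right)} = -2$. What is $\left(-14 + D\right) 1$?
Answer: $- \frac{71}{5} \approx -14.2$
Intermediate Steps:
$D = - \frac{1}{5}$ ($D = \frac{5}{-8 + \left(-2 + 5 \left(-3\right)\right)} = \frac{5}{-8 - 17} = \frac{5}{-25} = 5 \left(- \frac{1}{25}\right) = - \frac{1}{5} \approx -0.2$)
$\left(-14 + D\right) 1 = \left(-14 - \frac{1}{5}\right) 1 = \left(- \frac{71}{5}\right) 1 = - \frac{71}{5}$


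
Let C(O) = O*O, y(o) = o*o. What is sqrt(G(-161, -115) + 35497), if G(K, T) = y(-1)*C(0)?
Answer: sqrt(35497) ≈ 188.41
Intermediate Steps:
y(o) = o**2
C(O) = O**2
G(K, T) = 0 (G(K, T) = (-1)**2*0**2 = 1*0 = 0)
sqrt(G(-161, -115) + 35497) = sqrt(0 + 35497) = sqrt(35497)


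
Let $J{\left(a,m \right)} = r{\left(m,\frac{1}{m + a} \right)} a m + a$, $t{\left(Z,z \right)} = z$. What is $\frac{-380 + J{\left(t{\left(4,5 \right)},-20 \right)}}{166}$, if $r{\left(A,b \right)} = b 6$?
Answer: $- \frac{335}{166} \approx -2.0181$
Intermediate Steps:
$r{\left(A,b \right)} = 6 b$
$J{\left(a,m \right)} = a + \frac{6 a m}{a + m}$ ($J{\left(a,m \right)} = \frac{6}{m + a} a m + a = \frac{6}{a + m} a m + a = \frac{6 a}{a + m} m + a = \frac{6 a m}{a + m} + a = a + \frac{6 a m}{a + m}$)
$\frac{-380 + J{\left(t{\left(4,5 \right)},-20 \right)}}{166} = \frac{-380 + \frac{5 \left(5 + 7 \left(-20\right)\right)}{5 - 20}}{166} = \left(-380 + \frac{5 \left(5 - 140\right)}{-15}\right) \frac{1}{166} = \left(-380 + 5 \left(- \frac{1}{15}\right) \left(-135\right)\right) \frac{1}{166} = \left(-380 + 45\right) \frac{1}{166} = \left(-335\right) \frac{1}{166} = - \frac{335}{166}$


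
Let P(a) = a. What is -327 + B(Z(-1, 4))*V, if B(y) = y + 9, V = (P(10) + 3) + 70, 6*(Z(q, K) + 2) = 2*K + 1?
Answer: 757/2 ≈ 378.50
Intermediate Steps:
Z(q, K) = -11/6 + K/3 (Z(q, K) = -2 + (2*K + 1)/6 = -2 + (1 + 2*K)/6 = -2 + (1/6 + K/3) = -11/6 + K/3)
V = 83 (V = (10 + 3) + 70 = 13 + 70 = 83)
B(y) = 9 + y
-327 + B(Z(-1, 4))*V = -327 + (9 + (-11/6 + (1/3)*4))*83 = -327 + (9 + (-11/6 + 4/3))*83 = -327 + (9 - 1/2)*83 = -327 + (17/2)*83 = -327 + 1411/2 = 757/2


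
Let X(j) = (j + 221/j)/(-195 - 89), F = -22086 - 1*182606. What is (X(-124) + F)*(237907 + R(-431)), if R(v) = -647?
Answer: -427567306255625/8804 ≈ -4.8565e+10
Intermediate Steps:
F = -204692 (F = -22086 - 182606 = -204692)
X(j) = -221/(284*j) - j/284 (X(j) = (j + 221/j)/(-284) = (j + 221/j)*(-1/284) = -221/(284*j) - j/284)
(X(-124) + F)*(237907 + R(-431)) = ((1/284)*(-221 - 1*(-124)²)/(-124) - 204692)*(237907 - 647) = ((1/284)*(-1/124)*(-221 - 1*15376) - 204692)*237260 = ((1/284)*(-1/124)*(-221 - 15376) - 204692)*237260 = ((1/284)*(-1/124)*(-15597) - 204692)*237260 = (15597/35216 - 204692)*237260 = -7208417875/35216*237260 = -427567306255625/8804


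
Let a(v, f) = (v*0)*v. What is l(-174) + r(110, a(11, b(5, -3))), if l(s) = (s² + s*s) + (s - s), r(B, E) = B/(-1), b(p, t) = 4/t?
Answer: 60442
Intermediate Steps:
a(v, f) = 0 (a(v, f) = 0*v = 0)
r(B, E) = -B (r(B, E) = B*(-1) = -B)
l(s) = 2*s² (l(s) = (s² + s²) + 0 = 2*s² + 0 = 2*s²)
l(-174) + r(110, a(11, b(5, -3))) = 2*(-174)² - 1*110 = 2*30276 - 110 = 60552 - 110 = 60442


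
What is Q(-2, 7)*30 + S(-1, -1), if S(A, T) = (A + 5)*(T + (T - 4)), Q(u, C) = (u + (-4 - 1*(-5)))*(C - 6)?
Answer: -54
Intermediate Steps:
Q(u, C) = (1 + u)*(-6 + C) (Q(u, C) = (u + (-4 + 5))*(-6 + C) = (u + 1)*(-6 + C) = (1 + u)*(-6 + C))
S(A, T) = (-4 + 2*T)*(5 + A) (S(A, T) = (5 + A)*(T + (-4 + T)) = (5 + A)*(-4 + 2*T) = (-4 + 2*T)*(5 + A))
Q(-2, 7)*30 + S(-1, -1) = (-6 + 7 - 6*(-2) + 7*(-2))*30 + (-20 - 4*(-1) + 10*(-1) + 2*(-1)*(-1)) = (-6 + 7 + 12 - 14)*30 + (-20 + 4 - 10 + 2) = -1*30 - 24 = -30 - 24 = -54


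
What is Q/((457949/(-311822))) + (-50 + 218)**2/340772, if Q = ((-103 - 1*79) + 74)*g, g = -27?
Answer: -77460459311592/39014049157 ≈ -1985.5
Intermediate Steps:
Q = 2916 (Q = ((-103 - 1*79) + 74)*(-27) = ((-103 - 79) + 74)*(-27) = (-182 + 74)*(-27) = -108*(-27) = 2916)
Q/((457949/(-311822))) + (-50 + 218)**2/340772 = 2916/((457949/(-311822))) + (-50 + 218)**2/340772 = 2916/((457949*(-1/311822))) + 168**2*(1/340772) = 2916/(-457949/311822) + 28224*(1/340772) = 2916*(-311822/457949) + 7056/85193 = -909272952/457949 + 7056/85193 = -77460459311592/39014049157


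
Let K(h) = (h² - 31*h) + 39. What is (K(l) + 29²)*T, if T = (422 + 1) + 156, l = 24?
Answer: 412248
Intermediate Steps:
T = 579 (T = 423 + 156 = 579)
K(h) = 39 + h² - 31*h
(K(l) + 29²)*T = ((39 + 24² - 31*24) + 29²)*579 = ((39 + 576 - 744) + 841)*579 = (-129 + 841)*579 = 712*579 = 412248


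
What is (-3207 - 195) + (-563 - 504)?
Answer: -4469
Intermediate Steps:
(-3207 - 195) + (-563 - 504) = -3402 - 1067 = -4469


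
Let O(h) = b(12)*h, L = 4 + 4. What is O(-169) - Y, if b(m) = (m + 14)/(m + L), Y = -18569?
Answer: 183493/10 ≈ 18349.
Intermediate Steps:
L = 8
b(m) = (14 + m)/(8 + m) (b(m) = (m + 14)/(m + 8) = (14 + m)/(8 + m))
O(h) = 13*h/10 (O(h) = ((14 + 12)/(8 + 12))*h = (26/20)*h = ((1/20)*26)*h = 13*h/10)
O(-169) - Y = (13/10)*(-169) - 1*(-18569) = -2197/10 + 18569 = 183493/10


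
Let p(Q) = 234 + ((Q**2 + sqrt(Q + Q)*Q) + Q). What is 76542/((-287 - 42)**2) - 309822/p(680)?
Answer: 211230102293751/5791732329757409 + 210678960*sqrt(85)/53507749649 ≈ 0.072772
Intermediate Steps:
p(Q) = 234 + Q + Q**2 + sqrt(2)*Q**(3/2) (p(Q) = 234 + ((Q**2 + sqrt(2*Q)*Q) + Q) = 234 + ((Q**2 + (sqrt(2)*sqrt(Q))*Q) + Q) = 234 + ((Q**2 + sqrt(2)*Q**(3/2)) + Q) = 234 + (Q + Q**2 + sqrt(2)*Q**(3/2)) = 234 + Q + Q**2 + sqrt(2)*Q**(3/2))
76542/((-287 - 42)**2) - 309822/p(680) = 76542/((-287 - 42)**2) - 309822/(234 + 680 + 680**2 + sqrt(2)*680**(3/2)) = 76542/((-329)**2) - 309822/(234 + 680 + 462400 + sqrt(2)*(1360*sqrt(170))) = 76542/108241 - 309822/(234 + 680 + 462400 + 2720*sqrt(85)) = 76542*(1/108241) - 309822/(463314 + 2720*sqrt(85)) = 76542/108241 - 309822/(463314 + 2720*sqrt(85))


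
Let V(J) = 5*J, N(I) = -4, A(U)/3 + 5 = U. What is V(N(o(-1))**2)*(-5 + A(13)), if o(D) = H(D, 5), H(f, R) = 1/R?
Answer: 1520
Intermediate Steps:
A(U) = -15 + 3*U
o(D) = 1/5
V(N(o(-1))**2)*(-5 + A(13)) = (5*(-4)**2)*(-5 + (-15 + 3*13)) = (5*16)*(-5 + (-15 + 39)) = 80*(-5 + 24) = 80*19 = 1520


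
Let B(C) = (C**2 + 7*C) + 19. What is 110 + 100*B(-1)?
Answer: 1410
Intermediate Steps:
B(C) = 19 + C**2 + 7*C
110 + 100*B(-1) = 110 + 100*(19 + (-1)**2 + 7*(-1)) = 110 + 100*(19 + 1 - 7) = 110 + 100*13 = 110 + 1300 = 1410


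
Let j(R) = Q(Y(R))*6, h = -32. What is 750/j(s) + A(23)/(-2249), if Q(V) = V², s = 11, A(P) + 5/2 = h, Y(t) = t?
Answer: 570599/544258 ≈ 1.0484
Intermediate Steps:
A(P) = -69/2 (A(P) = -5/2 - 32 = -69/2)
j(R) = 6*R² (j(R) = R²*6 = 6*R²)
750/j(s) + A(23)/(-2249) = 750/((6*11²)) - 69/2/(-2249) = 750/((6*121)) - 69/2*(-1/2249) = 750/726 + 69/4498 = 750*(1/726) + 69/4498 = 125/121 + 69/4498 = 570599/544258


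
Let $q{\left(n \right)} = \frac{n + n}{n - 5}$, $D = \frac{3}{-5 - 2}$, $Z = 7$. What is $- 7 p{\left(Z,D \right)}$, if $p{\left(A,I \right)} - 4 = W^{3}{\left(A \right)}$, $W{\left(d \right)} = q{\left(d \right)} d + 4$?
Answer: $-1042167$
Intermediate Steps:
$D = - \frac{3}{7}$ ($D = \frac{3}{-5 - 2} = \frac{3}{-7} = 3 \left(- \frac{1}{7}\right) = - \frac{3}{7} \approx -0.42857$)
$q{\left(n \right)} = \frac{2 n}{-5 + n}$
$W{\left(d \right)} = 4 + \frac{2 d^{2}}{-5 + d}$ ($W{\left(d \right)} = \frac{2 d}{-5 + d} d + 4 = \frac{2 d^{2}}{-5 + d} + 4 = 4 + \frac{2 d^{2}}{-5 + d}$)
$p{\left(A,I \right)} = 4 + \frac{8 \left(-10 + A^{2} + 2 A\right)^{3}}{\left(-5 + A\right)^{3}}$ ($p{\left(A,I \right)} = 4 + \left(\frac{2 \left(-10 + A^{2} + 2 A\right)}{-5 + A}\right)^{3} = 4 + \frac{8 \left(-10 + A^{2} + 2 A\right)^{3}}{\left(-5 + A\right)^{3}}$)
$- 7 p{\left(Z,D \right)} = - 7 \left(4 + \frac{8 \left(-10 + 7^{2} + 2 \cdot 7\right)^{3}}{\left(-5 + 7\right)^{3}}\right) = - 7 \left(4 + \frac{8 \left(-10 + 49 + 14\right)^{3}}{8}\right) = - 7 \left(4 + 8 \cdot \frac{1}{8} \cdot 53^{3}\right) = - 7 \left(4 + 8 \cdot \frac{1}{8} \cdot 148877\right) = - 7 \left(4 + 148877\right) = \left(-7\right) 148881 = -1042167$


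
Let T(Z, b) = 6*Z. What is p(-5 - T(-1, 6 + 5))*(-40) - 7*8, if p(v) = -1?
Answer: -16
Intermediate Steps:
p(-5 - T(-1, 6 + 5))*(-40) - 7*8 = -1*(-40) - 7*8 = 40 - 1*56 = 40 - 56 = -16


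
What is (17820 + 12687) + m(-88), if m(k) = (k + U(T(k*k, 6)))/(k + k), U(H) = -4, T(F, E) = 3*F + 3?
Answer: 1342331/44 ≈ 30508.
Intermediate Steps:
T(F, E) = 3 + 3*F
m(k) = (-4 + k)/(2*k) (m(k) = (k - 4)/(k + k) = (-4 + k)/((2*k)) = (-4 + k)*(1/(2*k)) = (-4 + k)/(2*k))
(17820 + 12687) + m(-88) = (17820 + 12687) + (½)*(-4 - 88)/(-88) = 30507 + (½)*(-1/88)*(-92) = 30507 + 23/44 = 1342331/44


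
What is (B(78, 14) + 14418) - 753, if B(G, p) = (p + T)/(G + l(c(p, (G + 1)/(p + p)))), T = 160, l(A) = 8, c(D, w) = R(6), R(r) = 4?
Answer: 587682/43 ≈ 13667.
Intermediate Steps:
c(D, w) = 4
B(G, p) = (160 + p)/(8 + G) (B(G, p) = (p + 160)/(G + 8) = (160 + p)/(8 + G))
(B(78, 14) + 14418) - 753 = ((160 + 14)/(8 + 78) + 14418) - 753 = (174/86 + 14418) - 753 = ((1/86)*174 + 14418) - 753 = (87/43 + 14418) - 753 = 620061/43 - 753 = 587682/43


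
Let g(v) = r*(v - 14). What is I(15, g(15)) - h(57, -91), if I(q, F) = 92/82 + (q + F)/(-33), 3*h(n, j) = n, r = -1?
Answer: -24763/1353 ≈ -18.302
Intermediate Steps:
h(n, j) = n/3
g(v) = 14 - v (g(v) = -(v - 14) = -(-14 + v) = 14 - v)
I(q, F) = 46/41 - F/33 - q/33 (I(q, F) = 92*(1/82) + (F + q)*(-1/33) = 46/41 + (-F/33 - q/33) = 46/41 - F/33 - q/33)
I(15, g(15)) - h(57, -91) = (46/41 - (14 - 1*15)/33 - 1/33*15) - 57/3 = (46/41 - (14 - 15)/33 - 5/11) - 1*19 = (46/41 - 1/33*(-1) - 5/11) - 19 = (46/41 + 1/33 - 5/11) - 19 = 944/1353 - 19 = -24763/1353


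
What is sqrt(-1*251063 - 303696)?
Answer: I*sqrt(554759) ≈ 744.82*I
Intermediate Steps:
sqrt(-1*251063 - 303696) = sqrt(-251063 - 303696) = sqrt(-554759) = I*sqrt(554759)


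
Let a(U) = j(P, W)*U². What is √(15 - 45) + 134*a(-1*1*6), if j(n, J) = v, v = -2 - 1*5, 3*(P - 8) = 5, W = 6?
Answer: -33768 + I*√30 ≈ -33768.0 + 5.4772*I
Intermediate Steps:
P = 29/3 (P = 8 + (⅓)*5 = 8 + 5/3 = 29/3 ≈ 9.6667)
v = -7 (v = -2 - 5 = -7)
j(n, J) = -7
a(U) = -7*U²
√(15 - 45) + 134*a(-1*1*6) = √(15 - 45) + 134*(-7*(-1*1*6)²) = √(-30) + 134*(-7*(-1*6)²) = I*√30 + 134*(-7*(-6)²) = I*√30 + 134*(-7*36) = I*√30 + 134*(-252) = I*√30 - 33768 = -33768 + I*√30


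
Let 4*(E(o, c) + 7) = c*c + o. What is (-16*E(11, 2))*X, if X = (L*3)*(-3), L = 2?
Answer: -936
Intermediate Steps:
E(o, c) = -7 + o/4 + c**2/4 (E(o, c) = -7 + (c*c + o)/4 = -7 + (c**2 + o)/4 = -7 + (o + c**2)/4 = -7 + (o/4 + c**2/4) = -7 + o/4 + c**2/4)
X = -18 (X = (2*3)*(-3) = 6*(-3) = -18)
(-16*E(11, 2))*X = -16*(-7 + (1/4)*11 + (1/4)*2**2)*(-18) = -16*(-7 + 11/4 + (1/4)*4)*(-18) = -16*(-7 + 11/4 + 1)*(-18) = -16*(-13/4)*(-18) = 52*(-18) = -936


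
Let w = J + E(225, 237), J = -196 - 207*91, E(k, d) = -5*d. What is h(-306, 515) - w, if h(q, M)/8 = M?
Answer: 24338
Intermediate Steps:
h(q, M) = 8*M
J = -19033 (J = -196 - 18837 = -19033)
w = -20218 (w = -19033 - 5*237 = -19033 - 1185 = -20218)
h(-306, 515) - w = 8*515 - 1*(-20218) = 4120 + 20218 = 24338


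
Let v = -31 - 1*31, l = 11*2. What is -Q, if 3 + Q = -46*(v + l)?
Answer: -1837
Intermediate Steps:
l = 22
v = -62 (v = -31 - 31 = -62)
Q = 1837 (Q = -3 - 46*(-62 + 22) = -3 - 46*(-40) = -3 + 1840 = 1837)
-Q = -1*1837 = -1837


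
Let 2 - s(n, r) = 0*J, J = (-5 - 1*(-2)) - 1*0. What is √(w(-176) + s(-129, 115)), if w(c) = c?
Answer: I*√174 ≈ 13.191*I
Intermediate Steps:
J = -3 (J = (-5 + 2) + 0 = -3 + 0 = -3)
s(n, r) = 2 (s(n, r) = 2 - 0*(-3) = 2 - 1*0 = 2 + 0 = 2)
√(w(-176) + s(-129, 115)) = √(-176 + 2) = √(-174) = I*√174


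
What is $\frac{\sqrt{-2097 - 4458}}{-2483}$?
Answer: $- \frac{i \sqrt{6555}}{2483} \approx - 0.032607 i$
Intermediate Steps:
$\frac{\sqrt{-2097 - 4458}}{-2483} = \sqrt{-6555} \left(- \frac{1}{2483}\right) = i \sqrt{6555} \left(- \frac{1}{2483}\right) = - \frac{i \sqrt{6555}}{2483}$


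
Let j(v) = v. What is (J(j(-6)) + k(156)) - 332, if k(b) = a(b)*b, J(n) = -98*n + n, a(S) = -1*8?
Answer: -998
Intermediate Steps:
a(S) = -8
J(n) = -97*n
k(b) = -8*b
(J(j(-6)) + k(156)) - 332 = (-97*(-6) - 8*156) - 332 = (582 - 1248) - 332 = -666 - 332 = -998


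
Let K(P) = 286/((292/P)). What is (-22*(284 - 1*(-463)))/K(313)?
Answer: -218124/4069 ≈ -53.606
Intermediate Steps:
K(P) = 143*P/146 (K(P) = 286*(P/292) = 143*P/146)
(-22*(284 - 1*(-463)))/K(313) = (-22*(284 - 1*(-463)))/(((143/146)*313)) = (-22*(284 + 463))/(44759/146) = -22*747*(146/44759) = -16434*146/44759 = -218124/4069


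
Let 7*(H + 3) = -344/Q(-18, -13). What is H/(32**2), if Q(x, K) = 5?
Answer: -449/35840 ≈ -0.012528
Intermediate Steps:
H = -449/35 (H = -3 + (-344/5)/7 = -3 + (-344*1/5)/7 = -3 + (1/7)*(-344/5) = -3 - 344/35 = -449/35 ≈ -12.829)
H/(32**2) = -449/(35*(32**2)) = -449/35/1024 = -449/35*1/1024 = -449/35840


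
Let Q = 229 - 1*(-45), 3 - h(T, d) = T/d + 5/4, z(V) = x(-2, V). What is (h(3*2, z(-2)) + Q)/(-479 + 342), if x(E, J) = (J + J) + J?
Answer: -1107/548 ≈ -2.0201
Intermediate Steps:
x(E, J) = 3*J (x(E, J) = 2*J + J = 3*J)
z(V) = 3*V
h(T, d) = 7/4 - T/d (h(T, d) = 3 - (T/d + 5/4) = 3 - (5/4 + T/d) = 3 + (-5/4 - T/d) = 7/4 - T/d)
Q = 274 (Q = 229 + 45 = 274)
(h(3*2, z(-2)) + Q)/(-479 + 342) = ((7/4 - 3*2/(3*(-2))) + 274)/(-479 + 342) = ((7/4 - 1*6/(-6)) + 274)/(-137) = ((7/4 - 1*6*(-1/6)) + 274)*(-1/137) = ((7/4 + 1) + 274)*(-1/137) = (11/4 + 274)*(-1/137) = (1107/4)*(-1/137) = -1107/548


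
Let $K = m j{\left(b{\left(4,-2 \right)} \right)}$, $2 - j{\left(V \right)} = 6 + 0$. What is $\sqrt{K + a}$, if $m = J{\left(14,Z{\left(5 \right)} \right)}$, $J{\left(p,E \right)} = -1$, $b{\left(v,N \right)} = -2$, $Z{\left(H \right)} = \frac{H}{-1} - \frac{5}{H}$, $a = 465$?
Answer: $\sqrt{469} \approx 21.656$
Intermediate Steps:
$Z{\left(H \right)} = - H - \frac{5}{H}$ ($Z{\left(H \right)} = H \left(-1\right) - \frac{5}{H} = - H - \frac{5}{H}$)
$j{\left(V \right)} = -4$ ($j{\left(V \right)} = 2 - \left(6 + 0\right) = 2 - 6 = -4$)
$m = -1$
$K = 4$ ($K = \left(-1\right) \left(-4\right) = 4$)
$\sqrt{K + a} = \sqrt{4 + 465} = \sqrt{469}$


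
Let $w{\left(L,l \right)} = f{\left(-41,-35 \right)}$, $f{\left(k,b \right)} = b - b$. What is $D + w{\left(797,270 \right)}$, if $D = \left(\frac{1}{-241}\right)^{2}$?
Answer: $\frac{1}{58081} \approx 1.7217 \cdot 10^{-5}$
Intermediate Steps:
$f{\left(k,b \right)} = 0$
$w{\left(L,l \right)} = 0$
$D = \frac{1}{58081}$ ($D = \left(- \frac{1}{241}\right)^{2} = \frac{1}{58081} \approx 1.7217 \cdot 10^{-5}$)
$D + w{\left(797,270 \right)} = \frac{1}{58081} + 0 = \frac{1}{58081}$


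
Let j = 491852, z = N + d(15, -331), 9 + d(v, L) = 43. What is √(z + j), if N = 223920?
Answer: 3*√79534 ≈ 846.05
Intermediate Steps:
d(v, L) = 34 (d(v, L) = -9 + 43 = 34)
z = 223954 (z = 223920 + 34 = 223954)
√(z + j) = √(223954 + 491852) = √715806 = 3*√79534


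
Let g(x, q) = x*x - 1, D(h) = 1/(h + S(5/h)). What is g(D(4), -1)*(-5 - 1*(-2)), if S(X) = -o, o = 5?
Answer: 0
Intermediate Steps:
S(X) = -5 (S(X) = -1*5 = -5)
D(h) = 1/(-5 + h) (D(h) = 1/(h - 5) = 1/(-5 + h))
g(x, q) = -1 + x**2 (g(x, q) = x**2 - 1 = -1 + x**2)
g(D(4), -1)*(-5 - 1*(-2)) = (-1 + (1/(-5 + 4))**2)*(-5 - 1*(-2)) = (-1 + (1/(-1))**2)*(-5 + 2) = (-1 + (-1)**2)*(-3) = (-1 + 1)*(-3) = 0*(-3) = 0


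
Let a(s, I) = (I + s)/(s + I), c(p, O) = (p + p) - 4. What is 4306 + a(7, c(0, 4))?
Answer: 4307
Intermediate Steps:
c(p, O) = -4 + 2*p (c(p, O) = 2*p - 4 = -4 + 2*p)
a(s, I) = 1 (a(s, I) = (I + s)/(I + s) = 1)
4306 + a(7, c(0, 4)) = 4306 + 1 = 4307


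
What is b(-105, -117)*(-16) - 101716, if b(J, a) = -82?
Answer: -100404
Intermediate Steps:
b(-105, -117)*(-16) - 101716 = -82*(-16) - 101716 = 1312 - 101716 = -100404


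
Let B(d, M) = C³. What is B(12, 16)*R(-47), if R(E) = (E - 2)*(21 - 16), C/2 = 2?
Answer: -15680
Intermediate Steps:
C = 4 (C = 2*2 = 4)
B(d, M) = 64 (B(d, M) = 4³ = 64)
R(E) = -10 + 5*E (R(E) = (-2 + E)*5 = -10 + 5*E)
B(12, 16)*R(-47) = 64*(-10 + 5*(-47)) = 64*(-10 - 235) = 64*(-245) = -15680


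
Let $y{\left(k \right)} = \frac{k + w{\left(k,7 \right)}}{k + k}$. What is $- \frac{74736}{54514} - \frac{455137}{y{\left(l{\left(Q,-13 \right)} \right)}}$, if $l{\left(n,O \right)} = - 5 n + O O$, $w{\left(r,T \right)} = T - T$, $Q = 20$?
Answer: $- \frac{24811375786}{27257} \approx -9.1028 \cdot 10^{5}$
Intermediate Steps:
$w{\left(r,T \right)} = 0$
$l{\left(n,O \right)} = O^{2} - 5 n$ ($l{\left(n,O \right)} = - 5 n + O^{2} = O^{2} - 5 n$)
$y{\left(k \right)} = \frac{1}{2}$ ($y{\left(k \right)} = \frac{k + 0}{k + k} = \frac{k}{2 k} = k \frac{1}{2 k} = \frac{1}{2}$)
$- \frac{74736}{54514} - \frac{455137}{y{\left(l{\left(Q,-13 \right)} \right)}} = - \frac{74736}{54514} - 455137 \frac{1}{\frac{1}{2}} = \left(-74736\right) \frac{1}{54514} - 910274 = - \frac{37368}{27257} - 910274 = - \frac{24811375786}{27257}$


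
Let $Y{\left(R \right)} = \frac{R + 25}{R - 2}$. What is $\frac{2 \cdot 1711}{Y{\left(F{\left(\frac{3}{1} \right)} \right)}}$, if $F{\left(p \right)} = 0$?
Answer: $- \frac{6844}{25} \approx -273.76$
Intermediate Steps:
$Y{\left(R \right)} = \frac{25 + R}{-2 + R}$
$\frac{2 \cdot 1711}{Y{\left(F{\left(\frac{3}{1} \right)} \right)}} = \frac{2 \cdot 1711}{\frac{1}{-2 + 0} \left(25 + 0\right)} = \frac{3422}{\frac{1}{-2} \cdot 25} = \frac{3422}{\left(- \frac{1}{2}\right) 25} = \frac{3422}{- \frac{25}{2}} = 3422 \left(- \frac{2}{25}\right) = - \frac{6844}{25}$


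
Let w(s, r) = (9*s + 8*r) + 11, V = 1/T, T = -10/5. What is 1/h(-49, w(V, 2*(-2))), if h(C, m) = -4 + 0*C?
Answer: -1/4 ≈ -0.25000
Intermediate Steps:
T = -2 (T = -10*1/5 = -2)
V = -1/2 (V = 1/(-2) = -1/2 ≈ -0.50000)
w(s, r) = 11 + 8*r + 9*s (w(s, r) = (8*r + 9*s) + 11 = 11 + 8*r + 9*s)
h(C, m) = -4 (h(C, m) = -4 + 0 = -4)
1/h(-49, w(V, 2*(-2))) = 1/(-4) = -1/4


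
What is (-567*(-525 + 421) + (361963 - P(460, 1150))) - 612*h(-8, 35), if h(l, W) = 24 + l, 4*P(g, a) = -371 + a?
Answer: 1643777/4 ≈ 4.1094e+5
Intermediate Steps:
P(g, a) = -371/4 + a/4 (P(g, a) = (-371 + a)/4 = -371/4 + a/4)
(-567*(-525 + 421) + (361963 - P(460, 1150))) - 612*h(-8, 35) = (-567*(-525 + 421) + (361963 - (-371/4 + (¼)*1150))) - 612*(24 - 8) = (-567*(-104) + (361963 - (-371/4 + 575/2))) - 612*16 = (58968 + (361963 - 1*779/4)) - 9792 = (58968 + (361963 - 779/4)) - 9792 = (58968 + 1447073/4) - 9792 = 1682945/4 - 9792 = 1643777/4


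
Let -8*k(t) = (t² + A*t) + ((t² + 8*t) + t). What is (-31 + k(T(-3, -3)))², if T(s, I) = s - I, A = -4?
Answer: 961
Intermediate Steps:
k(t) = -5*t/8 - t²/4 (k(t) = -((t² - 4*t) + ((t² + 8*t) + t))/8 = -((t² - 4*t) + (t² + 9*t))/8 = -(2*t² + 5*t)/8 = -5*t/8 - t²/4)
(-31 + k(T(-3, -3)))² = (-31 - (-3 - 1*(-3))*(5 + 2*(-3 - 1*(-3)))/8)² = (-31 - (-3 + 3)*(5 + 2*(-3 + 3))/8)² = (-31 - ⅛*0*(5 + 2*0))² = (-31 - ⅛*0*(5 + 0))² = (-31 - ⅛*0*5)² = (-31 + 0)² = (-31)² = 961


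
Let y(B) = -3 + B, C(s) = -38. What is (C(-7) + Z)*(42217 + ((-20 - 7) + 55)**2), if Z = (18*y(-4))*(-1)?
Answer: 3784088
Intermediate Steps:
Z = 126 (Z = (18*(-3 - 4))*(-1) = (18*(-7))*(-1) = -126*(-1) = 126)
(C(-7) + Z)*(42217 + ((-20 - 7) + 55)**2) = (-38 + 126)*(42217 + ((-20 - 7) + 55)**2) = 88*(42217 + (-27 + 55)**2) = 88*(42217 + 28**2) = 88*(42217 + 784) = 88*43001 = 3784088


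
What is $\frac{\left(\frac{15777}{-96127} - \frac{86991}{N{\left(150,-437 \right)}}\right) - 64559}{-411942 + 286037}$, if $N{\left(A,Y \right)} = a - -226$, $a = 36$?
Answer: $\frac{1634302421597}{3170951922970} \approx 0.5154$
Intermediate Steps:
$N{\left(A,Y \right)} = 262$ ($N{\left(A,Y \right)} = 36 - -226 = 36 + 226 = 262$)
$\frac{\left(\frac{15777}{-96127} - \frac{86991}{N{\left(150,-437 \right)}}\right) - 64559}{-411942 + 286037} = \frac{\left(\frac{15777}{-96127} - \frac{86991}{262}\right) - 64559}{-411942 + 286037} = \frac{\left(15777 \left(- \frac{1}{96127}\right) - \frac{86991}{262}\right) - 64559}{-125905} = \left(\left(- \frac{15777}{96127} - \frac{86991}{262}\right) - 64559\right) \left(- \frac{1}{125905}\right) = \left(- \frac{8366317431}{25185274} - 64559\right) \left(- \frac{1}{125905}\right) = \left(- \frac{1634302421597}{25185274}\right) \left(- \frac{1}{125905}\right) = \frac{1634302421597}{3170951922970}$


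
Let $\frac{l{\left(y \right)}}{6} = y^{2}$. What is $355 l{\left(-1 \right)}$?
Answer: $2130$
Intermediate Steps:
$l{\left(y \right)} = 6 y^{2}$
$355 l{\left(-1 \right)} = 355 \cdot 6 \left(-1\right)^{2} = 355 \cdot 6 \cdot 1 = 355 \cdot 6 = 2130$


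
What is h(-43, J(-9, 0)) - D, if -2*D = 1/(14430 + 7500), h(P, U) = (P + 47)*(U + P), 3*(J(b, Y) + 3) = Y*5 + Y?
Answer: -8070239/43860 ≈ -184.00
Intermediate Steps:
J(b, Y) = -3 + 2*Y (J(b, Y) = -3 + (Y*5 + Y)/3 = -3 + (5*Y + Y)/3 = -3 + (6*Y)/3 = -3 + 2*Y)
h(P, U) = (47 + P)*(P + U)
D = -1/43860 (D = -1/(2*(14430 + 7500)) = -½/21930 = -½*1/21930 = -1/43860 ≈ -2.2800e-5)
h(-43, J(-9, 0)) - D = ((-43)² + 47*(-43) + 47*(-3 + 2*0) - 43*(-3 + 2*0)) - 1*(-1/43860) = (1849 - 2021 + 47*(-3 + 0) - 43*(-3 + 0)) + 1/43860 = (1849 - 2021 + 47*(-3) - 43*(-3)) + 1/43860 = (1849 - 2021 - 141 + 129) + 1/43860 = -184 + 1/43860 = -8070239/43860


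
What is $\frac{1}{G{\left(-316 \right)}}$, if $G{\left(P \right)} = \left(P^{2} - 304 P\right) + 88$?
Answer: $\frac{1}{196008} \approx 5.1018 \cdot 10^{-6}$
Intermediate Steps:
$G{\left(P \right)} = 88 + P^{2} - 304 P$
$\frac{1}{G{\left(-316 \right)}} = \frac{1}{88 + \left(-316\right)^{2} - -96064} = \frac{1}{88 + 99856 + 96064} = \frac{1}{196008}$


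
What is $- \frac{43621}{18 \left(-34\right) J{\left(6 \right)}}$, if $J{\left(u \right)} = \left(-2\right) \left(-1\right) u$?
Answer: $\frac{43621}{7344} \approx 5.9397$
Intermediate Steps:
$J{\left(u \right)} = 2 u$
$- \frac{43621}{18 \left(-34\right) J{\left(6 \right)}} = - \frac{43621}{18 \left(-34\right) 2 \cdot 6} = - \frac{43621}{\left(-612\right) 12} = - \frac{43621}{-7344} = \left(-43621\right) \left(- \frac{1}{7344}\right) = \frac{43621}{7344}$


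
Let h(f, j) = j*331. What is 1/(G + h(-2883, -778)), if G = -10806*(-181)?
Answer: 1/1698368 ≈ 5.8880e-7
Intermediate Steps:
h(f, j) = 331*j
G = 1955886
1/(G + h(-2883, -778)) = 1/(1955886 + 331*(-778)) = 1/(1955886 - 257518) = 1/1698368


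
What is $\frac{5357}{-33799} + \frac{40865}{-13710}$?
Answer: $- \frac{290928121}{92676858} \approx -3.1392$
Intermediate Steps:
$\frac{5357}{-33799} + \frac{40865}{-13710} = 5357 \left(- \frac{1}{33799}\right) + 40865 \left(- \frac{1}{13710}\right) = - \frac{5357}{33799} - \frac{8173}{2742} = - \frac{290928121}{92676858}$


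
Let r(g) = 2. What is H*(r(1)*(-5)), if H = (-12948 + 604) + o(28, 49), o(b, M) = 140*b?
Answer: 84240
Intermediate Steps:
H = -8424 (H = (-12948 + 604) + 140*28 = -12344 + 3920 = -8424)
H*(r(1)*(-5)) = -16848*(-5) = -8424*(-10) = 84240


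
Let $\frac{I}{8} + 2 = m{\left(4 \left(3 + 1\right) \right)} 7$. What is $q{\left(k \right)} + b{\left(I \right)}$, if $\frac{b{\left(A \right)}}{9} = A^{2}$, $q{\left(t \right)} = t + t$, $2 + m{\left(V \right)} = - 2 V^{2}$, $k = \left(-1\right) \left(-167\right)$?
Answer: $7464960334$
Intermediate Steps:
$k = 167$
$m{\left(V \right)} = -2 - 2 V^{2}$
$q{\left(t \right)} = 2 t$
$I = -28800$ ($I = -16 + 8 \left(-2 - 2 \left(4 \left(3 + 1\right)\right)^{2}\right) 7 = -16 + 8 \left(-2 - 2 \left(4 \cdot 4\right)^{2}\right) 7 = -16 + 8 \left(-2 - 2 \cdot 16^{2}\right) 7 = -16 + 8 \left(-2 - 512\right) 7 = -16 + 8 \left(\left(-514\right) 7\right) = -16 + 8 \left(-3598\right) = -16 - 28784 = -28800$)
$b{\left(A \right)} = 9 A^{2}$
$q{\left(k \right)} + b{\left(I \right)} = 2 \cdot 167 + 9 \left(-28800\right)^{2} = 334 + 9 \cdot 829440000 = 334 + 7464960000 = 7464960334$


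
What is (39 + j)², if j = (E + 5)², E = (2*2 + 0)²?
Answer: 230400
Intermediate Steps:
E = 16 (E = (4 + 0)² = 4² = 16)
j = 441 (j = (16 + 5)² = 21² = 441)
(39 + j)² = (39 + 441)² = 480² = 230400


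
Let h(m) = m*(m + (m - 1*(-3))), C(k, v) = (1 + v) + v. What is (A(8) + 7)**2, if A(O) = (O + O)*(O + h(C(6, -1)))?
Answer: 14161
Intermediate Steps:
C(k, v) = 1 + 2*v
h(m) = m*(3 + 2*m) (h(m) = m*(m + (m + 3)) = m*(m + (3 + m)) = m*(3 + 2*m))
A(O) = 2*O*(-1 + O) (A(O) = (O + O)*(O + (1 + 2*(-1))*(3 + 2*(1 + 2*(-1)))) = (2*O)*(O + (1 - 2)*(3 + 2*(1 - 2))) = (2*O)*(O - (3 + 2*(-1))) = (2*O)*(O - (3 - 2)) = (2*O)*(O - 1*1) = (2*O)*(O - 1) = (2*O)*(-1 + O) = 2*O*(-1 + O))
(A(8) + 7)**2 = (2*8*(-1 + 8) + 7)**2 = (2*8*7 + 7)**2 = (112 + 7)**2 = 119**2 = 14161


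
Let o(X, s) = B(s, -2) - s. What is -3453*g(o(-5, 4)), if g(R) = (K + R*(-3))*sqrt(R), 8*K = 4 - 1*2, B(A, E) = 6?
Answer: 79419*sqrt(2)/4 ≈ 28079.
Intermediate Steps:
K = 1/4 (K = (4 - 1*2)/8 = (4 - 2)/8 = (1/8)*2 = 1/4 ≈ 0.25000)
o(X, s) = 6 - s
g(R) = sqrt(R)*(1/4 - 3*R) (g(R) = (1/4 + R*(-3))*sqrt(R) = (1/4 - 3*R)*sqrt(R) = sqrt(R)*(1/4 - 3*R))
-3453*g(o(-5, 4)) = -3453*sqrt(6 - 1*4)*(1 - 12*(6 - 1*4))/4 = -3453*sqrt(6 - 4)*(1 - 12*(6 - 4))/4 = -3453*sqrt(2)*(1 - 12*2)/4 = -3453*sqrt(2)*(1 - 24)/4 = -3453*sqrt(2)*(-23)/4 = -(-79419)*sqrt(2)/4 = 79419*sqrt(2)/4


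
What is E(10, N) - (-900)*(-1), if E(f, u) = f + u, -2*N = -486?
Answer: -647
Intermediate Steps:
N = 243 (N = -½*(-486) = 243)
E(10, N) - (-900)*(-1) = (10 + 243) - (-900)*(-1) = 253 - 1*900 = 253 - 900 = -647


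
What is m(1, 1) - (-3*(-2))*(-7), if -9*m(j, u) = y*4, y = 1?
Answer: 374/9 ≈ 41.556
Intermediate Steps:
m(j, u) = -4/9
m(1, 1) - (-3*(-2))*(-7) = -4/9 - (-3*(-2))*(-7) = -4/9 - 6*(-7) = -4/9 - 1*(-42) = -4/9 + 42 = 374/9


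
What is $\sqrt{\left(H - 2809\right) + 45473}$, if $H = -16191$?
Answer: $\sqrt{26473} \approx 162.71$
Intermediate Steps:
$\sqrt{\left(H - 2809\right) + 45473} = \sqrt{\left(-16191 - 2809\right) + 45473} = \sqrt{-19000 + 45473} = \sqrt{26473}$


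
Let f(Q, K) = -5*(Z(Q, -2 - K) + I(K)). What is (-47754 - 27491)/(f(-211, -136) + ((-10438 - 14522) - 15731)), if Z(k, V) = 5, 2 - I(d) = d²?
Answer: -75245/51754 ≈ -1.4539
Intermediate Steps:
I(d) = 2 - d²
f(Q, K) = -35 + 5*K² (f(Q, K) = -5*(5 + (2 - K²)) = -5*(7 - K²) = -35 + 5*K²)
(-47754 - 27491)/(f(-211, -136) + ((-10438 - 14522) - 15731)) = (-47754 - 27491)/((-35 + 5*(-136)²) + ((-10438 - 14522) - 15731)) = -75245/((-35 + 5*18496) + (-24960 - 15731)) = -75245/((-35 + 92480) - 40691) = -75245/(92445 - 40691) = -75245/51754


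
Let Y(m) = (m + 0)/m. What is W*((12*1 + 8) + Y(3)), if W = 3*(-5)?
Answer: -315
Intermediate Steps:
W = -15
Y(m) = 1 (Y(m) = m/m = 1)
W*((12*1 + 8) + Y(3)) = -15*((12*1 + 8) + 1) = -15*((12 + 8) + 1) = -15*(20 + 1) = -15*21 = -315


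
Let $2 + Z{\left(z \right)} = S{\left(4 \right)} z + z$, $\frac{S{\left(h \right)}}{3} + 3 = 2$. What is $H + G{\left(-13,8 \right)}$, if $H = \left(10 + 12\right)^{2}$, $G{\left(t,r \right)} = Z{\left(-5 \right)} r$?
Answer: $548$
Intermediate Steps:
$S{\left(h \right)} = -3$ ($S{\left(h \right)} = -9 + 3 \cdot 2 = -9 + 6 = -3$)
$Z{\left(z \right)} = -2 - 2 z$ ($Z{\left(z \right)} = -2 + \left(- 3 z + z\right) = -2 - 2 z$)
$G{\left(t,r \right)} = 8 r$ ($G{\left(t,r \right)} = \left(-2 - -10\right) r = \left(-2 + 10\right) r = 8 r$)
$H = 484$ ($H = 22^{2} = 484$)
$H + G{\left(-13,8 \right)} = 484 + 8 \cdot 8 = 484 + 64 = 548$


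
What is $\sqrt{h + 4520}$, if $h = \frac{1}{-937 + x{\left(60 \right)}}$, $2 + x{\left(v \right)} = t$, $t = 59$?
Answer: $\frac{\sqrt{218767945}}{220} \approx 67.231$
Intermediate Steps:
$x{\left(v \right)} = 57$ ($x{\left(v \right)} = -2 + 59 = 57$)
$h = - \frac{1}{880}$ ($h = \frac{1}{-937 + 57} = \frac{1}{-880} = - \frac{1}{880} \approx -0.0011364$)
$\sqrt{h + 4520} = \sqrt{- \frac{1}{880} + 4520} = \sqrt{\frac{3977599}{880}} = \frac{\sqrt{218767945}}{220}$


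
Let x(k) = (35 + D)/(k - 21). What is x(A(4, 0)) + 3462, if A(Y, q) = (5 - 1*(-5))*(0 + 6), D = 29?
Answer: 135082/39 ≈ 3463.6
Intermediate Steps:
A(Y, q) = 60 (A(Y, q) = (5 + 5)*6 = 10*6 = 60)
x(k) = 64/(-21 + k) (x(k) = (35 + 29)/(k - 21) = 64/(-21 + k))
x(A(4, 0)) + 3462 = 64/(-21 + 60) + 3462 = 64/39 + 3462 = 135082/39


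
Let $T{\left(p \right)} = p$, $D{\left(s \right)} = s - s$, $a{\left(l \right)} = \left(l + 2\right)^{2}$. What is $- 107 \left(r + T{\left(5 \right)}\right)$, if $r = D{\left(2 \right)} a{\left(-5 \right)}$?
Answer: $-535$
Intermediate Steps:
$a{\left(l \right)} = \left(2 + l\right)^{2}$
$D{\left(s \right)} = 0$
$r = 0$ ($r = 0 \left(2 - 5\right)^{2} = 0 \left(-3\right)^{2} = 0 \cdot 9 = 0$)
$- 107 \left(r + T{\left(5 \right)}\right) = - 107 \left(0 + 5\right) = \left(-107\right) 5 = -535$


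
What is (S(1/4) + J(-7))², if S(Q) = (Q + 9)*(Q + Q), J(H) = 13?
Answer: 19881/64 ≈ 310.64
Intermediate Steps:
S(Q) = 2*Q*(9 + Q) (S(Q) = (9 + Q)*(2*Q) = 2*Q*(9 + Q))
(S(1/4) + J(-7))² = (2*(9 + 1/4)/4 + 13)² = (2*(¼)*(9 + ¼) + 13)² = (2*(¼)*(37/4) + 13)² = (37/8 + 13)² = (141/8)² = 19881/64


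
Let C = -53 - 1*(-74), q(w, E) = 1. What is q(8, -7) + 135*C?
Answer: 2836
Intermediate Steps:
C = 21 (C = -53 + 74 = 21)
q(8, -7) + 135*C = 1 + 135*21 = 1 + 2835 = 2836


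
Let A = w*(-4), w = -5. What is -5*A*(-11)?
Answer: 1100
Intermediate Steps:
A = 20 (A = -5*(-4) = 20)
-5*A*(-11) = -5*20*(-11) = -100*(-11) = 1100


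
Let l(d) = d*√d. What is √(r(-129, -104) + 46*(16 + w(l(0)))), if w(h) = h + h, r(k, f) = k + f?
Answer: √503 ≈ 22.428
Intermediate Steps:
r(k, f) = f + k
l(d) = d^(3/2)
w(h) = 2*h
√(r(-129, -104) + 46*(16 + w(l(0)))) = √((-104 - 129) + 46*(16 + 2*0^(3/2))) = √(-233 + 46*(16 + 2*0)) = √(-233 + 46*(16 + 0)) = √(-233 + 46*16) = √(-233 + 736) = √503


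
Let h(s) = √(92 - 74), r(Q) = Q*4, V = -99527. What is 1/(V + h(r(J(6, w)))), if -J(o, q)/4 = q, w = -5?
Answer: -99527/9905623711 - 3*√2/9905623711 ≈ -1.0048e-5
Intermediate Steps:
J(o, q) = -4*q
r(Q) = 4*Q
h(s) = 3*√2 (h(s) = √18 = 3*√2)
1/(V + h(r(J(6, w)))) = 1/(-99527 + 3*√2)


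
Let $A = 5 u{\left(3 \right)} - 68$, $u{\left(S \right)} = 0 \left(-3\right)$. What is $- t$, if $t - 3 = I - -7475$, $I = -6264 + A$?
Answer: $-1146$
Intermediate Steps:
$u{\left(S \right)} = 0$
$A = -68$ ($A = 5 \cdot 0 - 68 = 0 - 68 = -68$)
$I = -6332$ ($I = -6264 - 68 = -6332$)
$t = 1146$ ($t = 3 - -1143 = 3 + \left(-6332 + 7475\right) = 3 + 1143 = 1146$)
$- t = \left(-1\right) 1146 = -1146$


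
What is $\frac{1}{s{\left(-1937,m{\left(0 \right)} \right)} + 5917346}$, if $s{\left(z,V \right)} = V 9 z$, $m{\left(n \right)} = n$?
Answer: $\frac{1}{5917346} \approx 1.6899 \cdot 10^{-7}$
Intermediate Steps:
$s{\left(z,V \right)} = 9 V z$
$\frac{1}{s{\left(-1937,m{\left(0 \right)} \right)} + 5917346} = \frac{1}{9 \cdot 0 \left(-1937\right) + 5917346} = \frac{1}{0 + 5917346} = \frac{1}{5917346}$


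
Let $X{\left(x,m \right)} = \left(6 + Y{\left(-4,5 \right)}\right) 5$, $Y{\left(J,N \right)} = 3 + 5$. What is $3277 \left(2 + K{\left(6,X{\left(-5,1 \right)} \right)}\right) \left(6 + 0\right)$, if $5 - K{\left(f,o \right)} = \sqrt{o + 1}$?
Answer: $137634 - 19662 \sqrt{71} \approx -28041.0$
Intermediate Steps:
$Y{\left(J,N \right)} = 8$
$X{\left(x,m \right)} = 70$ ($X{\left(x,m \right)} = \left(6 + 8\right) 5 = 14 \cdot 5 = 70$)
$K{\left(f,o \right)} = 5 - \sqrt{1 + o}$ ($K{\left(f,o \right)} = 5 - \sqrt{o + 1} = 5 - \sqrt{1 + o}$)
$3277 \left(2 + K{\left(6,X{\left(-5,1 \right)} \right)}\right) \left(6 + 0\right) = 3277 \left(2 + \left(5 - \sqrt{1 + 70}\right)\right) \left(6 + 0\right) = 3277 \left(2 + \left(5 - \sqrt{71}\right)\right) 6 = 3277 \left(7 - \sqrt{71}\right) 6 = 3277 \left(42 - 6 \sqrt{71}\right) = 137634 - 19662 \sqrt{71}$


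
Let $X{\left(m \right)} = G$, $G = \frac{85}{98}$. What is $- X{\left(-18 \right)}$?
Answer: $- \frac{85}{98} \approx -0.86735$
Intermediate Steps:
$G = \frac{85}{98}$ ($G = 85 \cdot \frac{1}{98} = \frac{85}{98} \approx 0.86735$)
$X{\left(m \right)} = \frac{85}{98}$
$- X{\left(-18 \right)} = \left(-1\right) \frac{85}{98} = - \frac{85}{98}$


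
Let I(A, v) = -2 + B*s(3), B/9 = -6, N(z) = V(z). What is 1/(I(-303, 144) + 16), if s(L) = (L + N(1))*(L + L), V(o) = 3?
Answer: -1/1930 ≈ -0.00051813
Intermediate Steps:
N(z) = 3
B = -54 (B = 9*(-6) = -54)
s(L) = 2*L*(3 + L) (s(L) = (L + 3)*(L + L) = (3 + L)*(2*L) = 2*L*(3 + L))
I(A, v) = -1946 (I(A, v) = -2 - 108*3*(3 + 3) = -2 - 108*3*6 = -2 - 54*36 = -2 - 1944 = -1946)
1/(I(-303, 144) + 16) = 1/(-1946 + 16) = 1/(-1930) = -1/1930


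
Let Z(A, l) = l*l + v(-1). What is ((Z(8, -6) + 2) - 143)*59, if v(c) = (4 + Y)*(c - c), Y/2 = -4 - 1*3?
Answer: -6195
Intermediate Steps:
Y = -14 (Y = 2*(-4 - 1*3) = 2*(-4 - 3) = 2*(-7) = -14)
v(c) = 0 (v(c) = (4 - 14)*(c - c) = -10*0 = 0)
Z(A, l) = l² (Z(A, l) = l*l + 0 = l² + 0 = l²)
((Z(8, -6) + 2) - 143)*59 = (((-6)² + 2) - 143)*59 = ((36 + 2) - 143)*59 = (38 - 143)*59 = -105*59 = -6195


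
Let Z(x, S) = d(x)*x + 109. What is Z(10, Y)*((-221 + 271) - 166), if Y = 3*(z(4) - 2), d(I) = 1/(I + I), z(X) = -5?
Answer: -12702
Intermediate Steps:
d(I) = 1/(2*I)
Y = -21 (Y = 3*(-5 - 2) = 3*(-7) = -21)
Z(x, S) = 219/2 (Z(x, S) = (1/(2*x))*x + 109 = 1/2 + 109 = 219/2)
Z(10, Y)*((-221 + 271) - 166) = 219*((-221 + 271) - 166)/2 = 219*(50 - 166)/2 = (219/2)*(-116) = -12702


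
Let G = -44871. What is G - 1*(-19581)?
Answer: -25290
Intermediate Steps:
G - 1*(-19581) = -44871 - 1*(-19581) = -44871 + 19581 = -25290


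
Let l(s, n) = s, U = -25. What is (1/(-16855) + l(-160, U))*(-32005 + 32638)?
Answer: -1707075033/16855 ≈ -1.0128e+5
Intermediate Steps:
(1/(-16855) + l(-160, U))*(-32005 + 32638) = (1/(-16855) - 160)*(-32005 + 32638) = (-1/16855 - 160)*633 = -2696801/16855*633 = -1707075033/16855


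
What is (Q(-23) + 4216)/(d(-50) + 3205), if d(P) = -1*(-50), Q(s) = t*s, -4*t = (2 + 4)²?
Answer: 4423/3255 ≈ 1.3588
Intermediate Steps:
t = -9 (t = -(2 + 4)²/4 = -¼*6² = -¼*36 = -9)
Q(s) = -9*s
d(P) = 50
(Q(-23) + 4216)/(d(-50) + 3205) = (-9*(-23) + 4216)/(50 + 3205) = (207 + 4216)/3255 = 4423*(1/3255) = 4423/3255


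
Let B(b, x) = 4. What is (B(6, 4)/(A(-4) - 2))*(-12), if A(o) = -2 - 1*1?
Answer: 48/5 ≈ 9.6000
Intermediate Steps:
A(o) = -3 (A(o) = -2 - 1 = -3)
(B(6, 4)/(A(-4) - 2))*(-12) = (4/(-3 - 2))*(-12) = (4/(-5))*(-12) = -1/5*4*(-12) = -4/5*(-12) = 48/5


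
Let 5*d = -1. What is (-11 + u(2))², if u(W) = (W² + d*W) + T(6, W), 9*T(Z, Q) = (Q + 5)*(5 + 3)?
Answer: 2809/2025 ≈ 1.3872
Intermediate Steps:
T(Z, Q) = 40/9 + 8*Q/9 (T(Z, Q) = ((Q + 5)*(5 + 3))/9 = ((5 + Q)*8)/9 = (40 + 8*Q)/9 = 40/9 + 8*Q/9)
d = -⅕ (d = (⅕)*(-1) = -⅕ ≈ -0.20000)
u(W) = 40/9 + W² + 31*W/45 (u(W) = (W² - W/5) + (40/9 + 8*W/9) = 40/9 + W² + 31*W/45)
(-11 + u(2))² = (-11 + (40/9 + 2² + (31/45)*2))² = (-11 + (40/9 + 4 + 62/45))² = (-11 + 442/45)² = (-53/45)² = 2809/2025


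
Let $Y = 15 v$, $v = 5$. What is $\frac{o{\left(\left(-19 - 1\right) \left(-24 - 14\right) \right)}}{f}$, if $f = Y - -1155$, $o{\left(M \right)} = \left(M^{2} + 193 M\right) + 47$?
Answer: $\frac{724327}{1230} \approx 588.88$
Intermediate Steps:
$Y = 75$ ($Y = 15 \cdot 5 = 75$)
$o{\left(M \right)} = 47 + M^{2} + 193 M$
$f = 1230$ ($f = 75 - -1155 = 75 + 1155 = 1230$)
$\frac{o{\left(\left(-19 - 1\right) \left(-24 - 14\right) \right)}}{f} = \frac{47 + \left(\left(-19 - 1\right) \left(-24 - 14\right)\right)^{2} + 193 \left(-19 - 1\right) \left(-24 - 14\right)}{1230} = \left(47 + \left(\left(-20\right) \left(-38\right)\right)^{2} + 193 \left(\left(-20\right) \left(-38\right)\right)\right) \frac{1}{1230} = \left(47 + 760^{2} + 193 \cdot 760\right) \frac{1}{1230} = \left(47 + 577600 + 146680\right) \frac{1}{1230} = 724327 \cdot \frac{1}{1230} = \frac{724327}{1230}$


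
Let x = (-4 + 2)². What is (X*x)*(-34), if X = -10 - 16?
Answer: 3536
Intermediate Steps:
X = -26
x = 4 (x = (-2)² = 4)
(X*x)*(-34) = -26*4*(-34) = -104*(-34) = 3536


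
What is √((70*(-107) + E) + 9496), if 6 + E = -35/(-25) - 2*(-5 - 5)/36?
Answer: 2*√112610/15 ≈ 44.743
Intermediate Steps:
E = -182/45 (E = -6 + (-35/(-25) - 2*(-5 - 5)/36) = -6 + (-35*(-1/25) - 2*(-10)*(1/36)) = -6 + (7/5 + 20*(1/36)) = -6 + (7/5 + 5/9) = -6 + 88/45 = -182/45 ≈ -4.0444)
√((70*(-107) + E) + 9496) = √((70*(-107) - 182/45) + 9496) = √((-7490 - 182/45) + 9496) = √(-337232/45 + 9496) = √(90088/45) = 2*√112610/15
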